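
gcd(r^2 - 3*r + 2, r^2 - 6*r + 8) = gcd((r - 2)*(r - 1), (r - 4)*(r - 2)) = r - 2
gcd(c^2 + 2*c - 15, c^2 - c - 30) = c + 5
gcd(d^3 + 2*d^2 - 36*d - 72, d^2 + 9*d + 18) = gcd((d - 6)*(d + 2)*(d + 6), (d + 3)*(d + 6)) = d + 6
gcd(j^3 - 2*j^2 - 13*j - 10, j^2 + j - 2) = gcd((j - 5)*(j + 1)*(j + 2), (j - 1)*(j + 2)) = j + 2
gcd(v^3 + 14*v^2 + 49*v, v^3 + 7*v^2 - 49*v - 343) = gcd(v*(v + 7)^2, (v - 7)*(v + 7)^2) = v^2 + 14*v + 49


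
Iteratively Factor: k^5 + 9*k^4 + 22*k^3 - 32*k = (k)*(k^4 + 9*k^3 + 22*k^2 - 32) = k*(k + 2)*(k^3 + 7*k^2 + 8*k - 16) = k*(k + 2)*(k + 4)*(k^2 + 3*k - 4) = k*(k + 2)*(k + 4)^2*(k - 1)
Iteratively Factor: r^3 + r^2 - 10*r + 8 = (r + 4)*(r^2 - 3*r + 2) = (r - 1)*(r + 4)*(r - 2)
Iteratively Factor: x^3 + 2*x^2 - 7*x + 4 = (x - 1)*(x^2 + 3*x - 4) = (x - 1)^2*(x + 4)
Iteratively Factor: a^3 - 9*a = (a + 3)*(a^2 - 3*a) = a*(a + 3)*(a - 3)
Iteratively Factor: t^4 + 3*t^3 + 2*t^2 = (t + 2)*(t^3 + t^2) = (t + 1)*(t + 2)*(t^2) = t*(t + 1)*(t + 2)*(t)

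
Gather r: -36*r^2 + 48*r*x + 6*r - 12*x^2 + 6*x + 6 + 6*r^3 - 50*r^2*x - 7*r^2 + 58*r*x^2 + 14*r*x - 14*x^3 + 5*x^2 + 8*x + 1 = 6*r^3 + r^2*(-50*x - 43) + r*(58*x^2 + 62*x + 6) - 14*x^3 - 7*x^2 + 14*x + 7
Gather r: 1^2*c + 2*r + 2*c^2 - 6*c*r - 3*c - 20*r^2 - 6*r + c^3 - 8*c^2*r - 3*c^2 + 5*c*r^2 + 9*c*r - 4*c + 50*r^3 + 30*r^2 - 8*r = c^3 - c^2 - 6*c + 50*r^3 + r^2*(5*c + 10) + r*(-8*c^2 + 3*c - 12)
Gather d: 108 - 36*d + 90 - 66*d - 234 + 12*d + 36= -90*d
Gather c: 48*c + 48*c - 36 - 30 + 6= 96*c - 60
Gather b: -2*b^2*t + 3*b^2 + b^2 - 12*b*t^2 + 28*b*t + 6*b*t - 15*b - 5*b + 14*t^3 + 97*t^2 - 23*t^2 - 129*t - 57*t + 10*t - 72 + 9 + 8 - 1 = b^2*(4 - 2*t) + b*(-12*t^2 + 34*t - 20) + 14*t^3 + 74*t^2 - 176*t - 56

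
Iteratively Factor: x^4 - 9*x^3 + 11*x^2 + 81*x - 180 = (x - 4)*(x^3 - 5*x^2 - 9*x + 45) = (x - 4)*(x + 3)*(x^2 - 8*x + 15) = (x - 4)*(x - 3)*(x + 3)*(x - 5)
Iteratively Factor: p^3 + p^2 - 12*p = (p - 3)*(p^2 + 4*p) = p*(p - 3)*(p + 4)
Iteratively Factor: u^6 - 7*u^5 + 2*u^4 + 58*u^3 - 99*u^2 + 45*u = (u - 1)*(u^5 - 6*u^4 - 4*u^3 + 54*u^2 - 45*u) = u*(u - 1)*(u^4 - 6*u^3 - 4*u^2 + 54*u - 45) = u*(u - 1)^2*(u^3 - 5*u^2 - 9*u + 45) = u*(u - 3)*(u - 1)^2*(u^2 - 2*u - 15) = u*(u - 3)*(u - 1)^2*(u + 3)*(u - 5)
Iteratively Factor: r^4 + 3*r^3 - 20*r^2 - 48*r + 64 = (r - 1)*(r^3 + 4*r^2 - 16*r - 64) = (r - 1)*(r + 4)*(r^2 - 16) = (r - 1)*(r + 4)^2*(r - 4)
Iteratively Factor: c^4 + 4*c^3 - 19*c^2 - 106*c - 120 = (c + 4)*(c^3 - 19*c - 30) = (c + 3)*(c + 4)*(c^2 - 3*c - 10) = (c + 2)*(c + 3)*(c + 4)*(c - 5)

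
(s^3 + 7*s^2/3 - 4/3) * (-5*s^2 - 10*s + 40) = -5*s^5 - 65*s^4/3 + 50*s^3/3 + 100*s^2 + 40*s/3 - 160/3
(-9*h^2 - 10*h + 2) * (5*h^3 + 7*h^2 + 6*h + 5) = -45*h^5 - 113*h^4 - 114*h^3 - 91*h^2 - 38*h + 10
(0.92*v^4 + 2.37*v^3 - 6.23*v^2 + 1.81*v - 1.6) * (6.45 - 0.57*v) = -0.5244*v^5 + 4.5831*v^4 + 18.8376*v^3 - 41.2152*v^2 + 12.5865*v - 10.32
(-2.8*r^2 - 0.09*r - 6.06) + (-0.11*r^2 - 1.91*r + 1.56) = -2.91*r^2 - 2.0*r - 4.5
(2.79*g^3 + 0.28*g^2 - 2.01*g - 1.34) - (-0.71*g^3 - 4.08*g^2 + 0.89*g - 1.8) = 3.5*g^3 + 4.36*g^2 - 2.9*g + 0.46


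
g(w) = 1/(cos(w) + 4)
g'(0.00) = 0.00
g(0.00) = 0.20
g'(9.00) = 0.04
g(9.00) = 0.32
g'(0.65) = 0.03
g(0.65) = 0.21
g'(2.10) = 0.07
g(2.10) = 0.29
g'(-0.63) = -0.03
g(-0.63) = 0.21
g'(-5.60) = 0.03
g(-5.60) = 0.21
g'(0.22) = 0.01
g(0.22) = 0.20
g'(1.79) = 0.07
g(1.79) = 0.26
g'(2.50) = 0.06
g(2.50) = 0.31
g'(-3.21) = 0.01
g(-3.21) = 0.33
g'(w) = sin(w)/(cos(w) + 4)^2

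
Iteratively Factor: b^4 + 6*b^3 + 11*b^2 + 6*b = (b + 3)*(b^3 + 3*b^2 + 2*b) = (b + 1)*(b + 3)*(b^2 + 2*b) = (b + 1)*(b + 2)*(b + 3)*(b)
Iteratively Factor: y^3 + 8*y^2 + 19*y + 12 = (y + 4)*(y^2 + 4*y + 3) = (y + 3)*(y + 4)*(y + 1)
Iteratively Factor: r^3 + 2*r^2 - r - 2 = (r - 1)*(r^2 + 3*r + 2) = (r - 1)*(r + 2)*(r + 1)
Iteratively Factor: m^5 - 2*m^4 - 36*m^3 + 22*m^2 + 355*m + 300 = (m + 3)*(m^4 - 5*m^3 - 21*m^2 + 85*m + 100) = (m + 3)*(m + 4)*(m^3 - 9*m^2 + 15*m + 25) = (m + 1)*(m + 3)*(m + 4)*(m^2 - 10*m + 25) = (m - 5)*(m + 1)*(m + 3)*(m + 4)*(m - 5)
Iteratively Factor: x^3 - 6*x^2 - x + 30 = (x - 3)*(x^2 - 3*x - 10) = (x - 5)*(x - 3)*(x + 2)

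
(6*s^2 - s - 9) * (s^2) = 6*s^4 - s^3 - 9*s^2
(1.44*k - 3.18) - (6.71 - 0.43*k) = 1.87*k - 9.89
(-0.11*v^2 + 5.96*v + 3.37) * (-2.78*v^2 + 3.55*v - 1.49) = 0.3058*v^4 - 16.9593*v^3 + 11.9533*v^2 + 3.0831*v - 5.0213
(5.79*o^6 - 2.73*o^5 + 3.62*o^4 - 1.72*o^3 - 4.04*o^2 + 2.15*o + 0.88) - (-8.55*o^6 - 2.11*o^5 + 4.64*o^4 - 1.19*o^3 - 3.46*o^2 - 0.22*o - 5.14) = 14.34*o^6 - 0.62*o^5 - 1.02*o^4 - 0.53*o^3 - 0.58*o^2 + 2.37*o + 6.02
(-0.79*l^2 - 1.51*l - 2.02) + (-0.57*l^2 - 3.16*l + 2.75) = -1.36*l^2 - 4.67*l + 0.73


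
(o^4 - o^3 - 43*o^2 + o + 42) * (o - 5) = o^5 - 6*o^4 - 38*o^3 + 216*o^2 + 37*o - 210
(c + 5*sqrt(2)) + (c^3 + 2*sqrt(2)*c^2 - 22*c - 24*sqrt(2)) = c^3 + 2*sqrt(2)*c^2 - 21*c - 19*sqrt(2)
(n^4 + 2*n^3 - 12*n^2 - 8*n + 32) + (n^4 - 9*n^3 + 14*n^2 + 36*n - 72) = 2*n^4 - 7*n^3 + 2*n^2 + 28*n - 40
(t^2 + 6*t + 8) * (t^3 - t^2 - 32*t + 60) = t^5 + 5*t^4 - 30*t^3 - 140*t^2 + 104*t + 480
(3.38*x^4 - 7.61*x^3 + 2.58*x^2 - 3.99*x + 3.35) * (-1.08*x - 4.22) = -3.6504*x^5 - 6.0448*x^4 + 29.3278*x^3 - 6.5784*x^2 + 13.2198*x - 14.137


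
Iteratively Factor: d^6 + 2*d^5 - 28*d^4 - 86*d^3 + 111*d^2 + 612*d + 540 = (d - 5)*(d^5 + 7*d^4 + 7*d^3 - 51*d^2 - 144*d - 108) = (d - 5)*(d + 2)*(d^4 + 5*d^3 - 3*d^2 - 45*d - 54) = (d - 5)*(d - 3)*(d + 2)*(d^3 + 8*d^2 + 21*d + 18) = (d - 5)*(d - 3)*(d + 2)*(d + 3)*(d^2 + 5*d + 6) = (d - 5)*(d - 3)*(d + 2)^2*(d + 3)*(d + 3)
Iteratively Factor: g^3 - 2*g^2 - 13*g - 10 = (g + 2)*(g^2 - 4*g - 5) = (g + 1)*(g + 2)*(g - 5)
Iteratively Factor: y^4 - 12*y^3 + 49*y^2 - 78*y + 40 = (y - 1)*(y^3 - 11*y^2 + 38*y - 40) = (y - 2)*(y - 1)*(y^2 - 9*y + 20) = (y - 4)*(y - 2)*(y - 1)*(y - 5)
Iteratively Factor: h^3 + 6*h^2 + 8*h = (h + 4)*(h^2 + 2*h) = h*(h + 4)*(h + 2)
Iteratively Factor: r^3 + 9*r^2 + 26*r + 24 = (r + 2)*(r^2 + 7*r + 12) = (r + 2)*(r + 3)*(r + 4)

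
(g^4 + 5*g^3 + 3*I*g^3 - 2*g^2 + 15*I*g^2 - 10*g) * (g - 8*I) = g^5 + 5*g^4 - 5*I*g^4 + 22*g^3 - 25*I*g^3 + 110*g^2 + 16*I*g^2 + 80*I*g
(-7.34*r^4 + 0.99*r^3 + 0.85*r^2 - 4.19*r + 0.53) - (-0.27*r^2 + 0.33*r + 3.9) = -7.34*r^4 + 0.99*r^3 + 1.12*r^2 - 4.52*r - 3.37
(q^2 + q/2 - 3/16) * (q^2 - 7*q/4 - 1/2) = q^4 - 5*q^3/4 - 25*q^2/16 + 5*q/64 + 3/32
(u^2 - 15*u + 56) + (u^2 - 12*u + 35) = 2*u^2 - 27*u + 91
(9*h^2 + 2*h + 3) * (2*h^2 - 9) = 18*h^4 + 4*h^3 - 75*h^2 - 18*h - 27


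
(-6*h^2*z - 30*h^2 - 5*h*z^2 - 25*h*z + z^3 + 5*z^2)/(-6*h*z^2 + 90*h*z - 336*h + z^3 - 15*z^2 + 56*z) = (h*z + 5*h + z^2 + 5*z)/(z^2 - 15*z + 56)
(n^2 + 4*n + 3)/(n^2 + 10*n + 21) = (n + 1)/(n + 7)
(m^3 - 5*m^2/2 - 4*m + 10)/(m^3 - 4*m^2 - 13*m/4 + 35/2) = 2*(m - 2)/(2*m - 7)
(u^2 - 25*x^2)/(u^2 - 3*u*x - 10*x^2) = (u + 5*x)/(u + 2*x)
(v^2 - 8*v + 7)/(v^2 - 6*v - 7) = (v - 1)/(v + 1)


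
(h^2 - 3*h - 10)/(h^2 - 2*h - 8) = (h - 5)/(h - 4)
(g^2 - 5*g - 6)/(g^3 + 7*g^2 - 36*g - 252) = (g + 1)/(g^2 + 13*g + 42)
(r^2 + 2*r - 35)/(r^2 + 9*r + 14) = (r - 5)/(r + 2)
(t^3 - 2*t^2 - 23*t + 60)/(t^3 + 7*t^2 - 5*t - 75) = (t - 4)/(t + 5)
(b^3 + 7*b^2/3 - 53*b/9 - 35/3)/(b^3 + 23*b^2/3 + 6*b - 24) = (9*b^2 - 6*b - 35)/(3*(3*b^2 + 14*b - 24))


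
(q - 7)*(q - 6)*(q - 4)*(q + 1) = q^4 - 16*q^3 + 77*q^2 - 74*q - 168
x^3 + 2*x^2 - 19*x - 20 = (x - 4)*(x + 1)*(x + 5)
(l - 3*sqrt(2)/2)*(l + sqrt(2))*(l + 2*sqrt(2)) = l^3 + 3*sqrt(2)*l^2/2 - 5*l - 6*sqrt(2)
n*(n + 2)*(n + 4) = n^3 + 6*n^2 + 8*n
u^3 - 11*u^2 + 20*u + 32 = (u - 8)*(u - 4)*(u + 1)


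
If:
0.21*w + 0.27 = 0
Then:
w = -1.29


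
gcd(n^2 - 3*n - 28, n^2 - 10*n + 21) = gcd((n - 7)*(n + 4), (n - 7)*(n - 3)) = n - 7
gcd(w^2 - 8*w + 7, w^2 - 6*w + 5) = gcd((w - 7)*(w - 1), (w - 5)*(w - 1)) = w - 1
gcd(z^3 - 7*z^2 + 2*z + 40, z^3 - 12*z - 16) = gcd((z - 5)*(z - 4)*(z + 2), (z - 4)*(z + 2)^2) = z^2 - 2*z - 8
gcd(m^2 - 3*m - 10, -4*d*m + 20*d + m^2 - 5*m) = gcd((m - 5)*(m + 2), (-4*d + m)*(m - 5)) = m - 5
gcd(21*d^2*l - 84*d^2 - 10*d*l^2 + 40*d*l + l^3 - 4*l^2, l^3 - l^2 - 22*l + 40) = l - 4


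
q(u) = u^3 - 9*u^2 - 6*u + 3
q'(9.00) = 75.00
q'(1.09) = -22.06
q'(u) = 3*u^2 - 18*u - 6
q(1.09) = -12.94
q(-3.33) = -113.75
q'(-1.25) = 21.19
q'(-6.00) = 210.00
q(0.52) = -2.41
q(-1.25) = -5.52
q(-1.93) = -26.13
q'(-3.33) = 87.21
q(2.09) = -39.72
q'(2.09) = -30.52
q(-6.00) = -501.00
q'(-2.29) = 50.95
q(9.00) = -51.00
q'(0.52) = -14.55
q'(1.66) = -27.61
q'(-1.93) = 39.91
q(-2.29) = -42.47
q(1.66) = -27.19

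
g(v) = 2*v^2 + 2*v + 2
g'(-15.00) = -58.00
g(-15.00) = 422.00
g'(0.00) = 2.00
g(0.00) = 2.00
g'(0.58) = 4.32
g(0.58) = 3.83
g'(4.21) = 18.84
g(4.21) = 45.87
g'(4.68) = 20.72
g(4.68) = 55.16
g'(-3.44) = -11.76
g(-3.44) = 18.79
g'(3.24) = 14.96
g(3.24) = 29.48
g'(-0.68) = -0.72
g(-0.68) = 1.56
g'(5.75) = 25.00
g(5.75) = 79.62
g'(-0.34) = 0.64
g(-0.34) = 1.55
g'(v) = 4*v + 2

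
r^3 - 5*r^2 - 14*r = r*(r - 7)*(r + 2)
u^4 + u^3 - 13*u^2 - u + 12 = (u - 3)*(u - 1)*(u + 1)*(u + 4)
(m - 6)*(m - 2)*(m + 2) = m^3 - 6*m^2 - 4*m + 24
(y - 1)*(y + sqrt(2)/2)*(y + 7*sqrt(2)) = y^3 - y^2 + 15*sqrt(2)*y^2/2 - 15*sqrt(2)*y/2 + 7*y - 7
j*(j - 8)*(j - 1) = j^3 - 9*j^2 + 8*j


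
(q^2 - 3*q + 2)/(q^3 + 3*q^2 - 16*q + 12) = 1/(q + 6)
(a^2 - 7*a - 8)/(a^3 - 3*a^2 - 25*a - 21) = (a - 8)/(a^2 - 4*a - 21)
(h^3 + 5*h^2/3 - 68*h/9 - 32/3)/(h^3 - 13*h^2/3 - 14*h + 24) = (9*h^2 - 12*h - 32)/(3*(3*h^2 - 22*h + 24))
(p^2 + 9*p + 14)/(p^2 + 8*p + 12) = (p + 7)/(p + 6)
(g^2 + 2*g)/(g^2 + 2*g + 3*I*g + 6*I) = g/(g + 3*I)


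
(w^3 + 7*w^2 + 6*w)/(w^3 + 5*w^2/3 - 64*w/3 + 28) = 3*w*(w + 1)/(3*w^2 - 13*w + 14)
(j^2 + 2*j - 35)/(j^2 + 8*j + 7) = (j - 5)/(j + 1)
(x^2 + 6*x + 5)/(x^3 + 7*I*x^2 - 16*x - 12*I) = (x^2 + 6*x + 5)/(x^3 + 7*I*x^2 - 16*x - 12*I)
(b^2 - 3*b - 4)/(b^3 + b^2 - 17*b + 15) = (b^2 - 3*b - 4)/(b^3 + b^2 - 17*b + 15)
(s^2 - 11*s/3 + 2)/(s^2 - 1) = (s^2 - 11*s/3 + 2)/(s^2 - 1)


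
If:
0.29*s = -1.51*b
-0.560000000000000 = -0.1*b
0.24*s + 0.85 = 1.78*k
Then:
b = 5.60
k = -3.45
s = -29.16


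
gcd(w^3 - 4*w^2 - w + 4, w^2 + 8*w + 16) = 1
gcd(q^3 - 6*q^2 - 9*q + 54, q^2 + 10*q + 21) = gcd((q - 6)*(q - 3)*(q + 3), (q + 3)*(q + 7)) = q + 3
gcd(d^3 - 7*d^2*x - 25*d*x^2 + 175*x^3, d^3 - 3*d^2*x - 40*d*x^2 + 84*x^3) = -d + 7*x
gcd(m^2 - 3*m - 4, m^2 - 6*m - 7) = m + 1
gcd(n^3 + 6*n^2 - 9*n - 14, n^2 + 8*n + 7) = n^2 + 8*n + 7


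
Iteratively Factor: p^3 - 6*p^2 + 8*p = (p)*(p^2 - 6*p + 8) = p*(p - 2)*(p - 4)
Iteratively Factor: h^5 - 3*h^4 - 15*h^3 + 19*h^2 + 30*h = (h)*(h^4 - 3*h^3 - 15*h^2 + 19*h + 30) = h*(h - 5)*(h^3 + 2*h^2 - 5*h - 6) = h*(h - 5)*(h + 1)*(h^2 + h - 6) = h*(h - 5)*(h + 1)*(h + 3)*(h - 2)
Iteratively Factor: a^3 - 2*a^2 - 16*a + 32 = (a - 4)*(a^2 + 2*a - 8) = (a - 4)*(a - 2)*(a + 4)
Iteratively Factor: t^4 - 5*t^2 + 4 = (t - 2)*(t^3 + 2*t^2 - t - 2) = (t - 2)*(t - 1)*(t^2 + 3*t + 2) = (t - 2)*(t - 1)*(t + 1)*(t + 2)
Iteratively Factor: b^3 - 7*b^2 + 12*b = (b - 4)*(b^2 - 3*b) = b*(b - 4)*(b - 3)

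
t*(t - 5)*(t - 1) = t^3 - 6*t^2 + 5*t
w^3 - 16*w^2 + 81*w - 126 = (w - 7)*(w - 6)*(w - 3)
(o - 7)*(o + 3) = o^2 - 4*o - 21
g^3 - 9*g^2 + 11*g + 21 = (g - 7)*(g - 3)*(g + 1)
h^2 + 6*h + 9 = (h + 3)^2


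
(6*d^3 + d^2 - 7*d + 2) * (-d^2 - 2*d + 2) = -6*d^5 - 13*d^4 + 17*d^3 + 14*d^2 - 18*d + 4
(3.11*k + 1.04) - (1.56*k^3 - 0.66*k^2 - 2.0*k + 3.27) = -1.56*k^3 + 0.66*k^2 + 5.11*k - 2.23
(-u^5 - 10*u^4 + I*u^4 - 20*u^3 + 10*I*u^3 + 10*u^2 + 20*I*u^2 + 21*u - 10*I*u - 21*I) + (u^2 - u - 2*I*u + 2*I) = -u^5 - 10*u^4 + I*u^4 - 20*u^3 + 10*I*u^3 + 11*u^2 + 20*I*u^2 + 20*u - 12*I*u - 19*I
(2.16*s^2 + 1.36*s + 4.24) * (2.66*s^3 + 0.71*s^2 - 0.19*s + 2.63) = 5.7456*s^5 + 5.1512*s^4 + 11.8336*s^3 + 8.4328*s^2 + 2.7712*s + 11.1512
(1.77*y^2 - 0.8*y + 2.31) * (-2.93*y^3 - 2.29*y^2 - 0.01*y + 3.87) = -5.1861*y^5 - 1.7093*y^4 - 4.954*y^3 + 1.568*y^2 - 3.1191*y + 8.9397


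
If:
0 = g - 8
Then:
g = 8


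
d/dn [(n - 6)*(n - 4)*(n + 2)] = 3*n^2 - 16*n + 4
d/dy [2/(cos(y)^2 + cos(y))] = 2*(sin(y)/cos(y)^2 + 2*tan(y))/(cos(y) + 1)^2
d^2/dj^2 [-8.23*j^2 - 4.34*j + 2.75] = -16.4600000000000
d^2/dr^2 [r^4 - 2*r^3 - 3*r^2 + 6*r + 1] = 12*r^2 - 12*r - 6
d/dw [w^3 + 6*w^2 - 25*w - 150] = 3*w^2 + 12*w - 25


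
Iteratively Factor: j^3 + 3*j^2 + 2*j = (j + 1)*(j^2 + 2*j) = j*(j + 1)*(j + 2)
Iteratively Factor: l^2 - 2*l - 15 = (l - 5)*(l + 3)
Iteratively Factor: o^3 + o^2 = (o + 1)*(o^2) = o*(o + 1)*(o)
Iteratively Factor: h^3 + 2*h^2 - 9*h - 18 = (h + 3)*(h^2 - h - 6) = (h + 2)*(h + 3)*(h - 3)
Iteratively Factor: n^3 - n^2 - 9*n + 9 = (n - 1)*(n^2 - 9) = (n - 1)*(n + 3)*(n - 3)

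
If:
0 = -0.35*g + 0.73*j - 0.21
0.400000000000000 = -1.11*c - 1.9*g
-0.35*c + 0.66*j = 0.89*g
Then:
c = 20.82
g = -12.37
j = -5.64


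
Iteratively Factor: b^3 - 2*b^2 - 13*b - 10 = (b - 5)*(b^2 + 3*b + 2) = (b - 5)*(b + 1)*(b + 2)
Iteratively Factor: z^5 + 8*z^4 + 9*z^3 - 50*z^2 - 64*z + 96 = (z - 1)*(z^4 + 9*z^3 + 18*z^2 - 32*z - 96) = (z - 1)*(z + 4)*(z^3 + 5*z^2 - 2*z - 24) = (z - 1)*(z + 4)^2*(z^2 + z - 6) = (z - 1)*(z + 3)*(z + 4)^2*(z - 2)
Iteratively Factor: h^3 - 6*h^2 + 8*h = (h - 4)*(h^2 - 2*h) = h*(h - 4)*(h - 2)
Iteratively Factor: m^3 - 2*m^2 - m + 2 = (m + 1)*(m^2 - 3*m + 2) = (m - 2)*(m + 1)*(m - 1)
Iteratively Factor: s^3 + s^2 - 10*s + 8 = (s - 1)*(s^2 + 2*s - 8) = (s - 1)*(s + 4)*(s - 2)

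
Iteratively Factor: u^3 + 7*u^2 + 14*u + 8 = (u + 4)*(u^2 + 3*u + 2) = (u + 2)*(u + 4)*(u + 1)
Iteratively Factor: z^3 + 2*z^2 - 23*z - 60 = (z + 4)*(z^2 - 2*z - 15) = (z - 5)*(z + 4)*(z + 3)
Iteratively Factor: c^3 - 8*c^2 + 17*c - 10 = (c - 5)*(c^2 - 3*c + 2) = (c - 5)*(c - 2)*(c - 1)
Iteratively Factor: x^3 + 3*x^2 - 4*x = (x)*(x^2 + 3*x - 4) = x*(x - 1)*(x + 4)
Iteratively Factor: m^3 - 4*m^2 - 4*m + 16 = (m - 4)*(m^2 - 4) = (m - 4)*(m + 2)*(m - 2)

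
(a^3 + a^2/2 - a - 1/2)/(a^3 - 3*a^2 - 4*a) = (2*a^2 - a - 1)/(2*a*(a - 4))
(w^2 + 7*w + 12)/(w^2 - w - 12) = (w + 4)/(w - 4)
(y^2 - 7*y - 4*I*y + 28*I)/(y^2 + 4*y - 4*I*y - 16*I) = (y - 7)/(y + 4)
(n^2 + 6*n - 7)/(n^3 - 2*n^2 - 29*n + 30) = (n + 7)/(n^2 - n - 30)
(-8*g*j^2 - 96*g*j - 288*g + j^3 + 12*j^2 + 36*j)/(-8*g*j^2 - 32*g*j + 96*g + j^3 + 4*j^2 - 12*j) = (j + 6)/(j - 2)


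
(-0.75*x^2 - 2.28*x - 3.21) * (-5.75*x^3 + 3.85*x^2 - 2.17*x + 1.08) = 4.3125*x^5 + 10.2225*x^4 + 11.307*x^3 - 8.2209*x^2 + 4.5033*x - 3.4668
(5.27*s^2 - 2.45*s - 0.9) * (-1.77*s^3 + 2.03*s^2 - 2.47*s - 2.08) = -9.3279*s^5 + 15.0346*s^4 - 16.3974*s^3 - 6.7371*s^2 + 7.319*s + 1.872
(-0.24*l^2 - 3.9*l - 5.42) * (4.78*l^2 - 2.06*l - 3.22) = -1.1472*l^4 - 18.1476*l^3 - 17.1008*l^2 + 23.7232*l + 17.4524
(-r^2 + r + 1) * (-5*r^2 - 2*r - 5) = 5*r^4 - 3*r^3 - 2*r^2 - 7*r - 5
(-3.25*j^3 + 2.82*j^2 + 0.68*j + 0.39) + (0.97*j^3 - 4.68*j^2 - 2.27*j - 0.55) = -2.28*j^3 - 1.86*j^2 - 1.59*j - 0.16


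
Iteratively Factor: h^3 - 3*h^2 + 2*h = (h - 1)*(h^2 - 2*h) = h*(h - 1)*(h - 2)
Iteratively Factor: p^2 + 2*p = (p + 2)*(p)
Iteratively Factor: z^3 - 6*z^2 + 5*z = (z - 1)*(z^2 - 5*z) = (z - 5)*(z - 1)*(z)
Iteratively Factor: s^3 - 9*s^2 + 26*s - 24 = (s - 2)*(s^2 - 7*s + 12) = (s - 4)*(s - 2)*(s - 3)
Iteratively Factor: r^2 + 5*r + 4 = (r + 4)*(r + 1)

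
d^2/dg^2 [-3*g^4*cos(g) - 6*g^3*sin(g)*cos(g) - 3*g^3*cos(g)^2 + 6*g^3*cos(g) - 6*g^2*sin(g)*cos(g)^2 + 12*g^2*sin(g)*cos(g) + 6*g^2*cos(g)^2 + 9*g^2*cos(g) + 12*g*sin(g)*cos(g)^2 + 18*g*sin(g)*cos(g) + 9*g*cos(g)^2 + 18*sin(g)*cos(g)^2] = 3*g^4*cos(g) + 24*g^3*sin(g) + 12*g^3*sin(2*g) - 6*g^3*cos(g) + 6*g^3*cos(2*g) - 69*g^2*sin(g)/2 - 6*g^2*sin(2*g) + 27*g^2*sin(3*g)/2 - 45*g^2*cos(g) - 48*g^2*cos(2*g) - 39*g*sin(g) - 78*g*sin(2*g) - 27*g*sin(3*g) + 30*g*cos(g) + 21*g*cos(2*g) - 18*g*cos(3*g) - 9*g - 15*sin(g)/2 - 6*sin(2*g) - 87*sin(3*g)/2 + 24*cos(g) + 42*cos(2*g) + 18*cos(3*g) + 6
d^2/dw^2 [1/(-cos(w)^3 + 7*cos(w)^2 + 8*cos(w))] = ((sin(w)^2 + 7*cos(w) + 7)*(29*cos(w) + 56*cos(2*w) - 9*cos(3*w))*cos(w)/4 + 2*(-3*cos(w)^2 + 14*cos(w) + 8)^2*sin(w)^2)/((sin(w)^2 + 7*cos(w) + 7)^3*cos(w)^3)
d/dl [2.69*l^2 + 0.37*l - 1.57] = 5.38*l + 0.37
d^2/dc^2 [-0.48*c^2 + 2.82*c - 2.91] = -0.960000000000000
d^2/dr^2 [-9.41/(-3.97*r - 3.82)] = 296.620138/(3.97*r + 3.82)^3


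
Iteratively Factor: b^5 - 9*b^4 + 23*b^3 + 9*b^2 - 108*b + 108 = (b - 3)*(b^4 - 6*b^3 + 5*b^2 + 24*b - 36) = (b - 3)^2*(b^3 - 3*b^2 - 4*b + 12) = (b - 3)^2*(b + 2)*(b^2 - 5*b + 6) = (b - 3)^2*(b - 2)*(b + 2)*(b - 3)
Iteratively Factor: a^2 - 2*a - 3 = (a + 1)*(a - 3)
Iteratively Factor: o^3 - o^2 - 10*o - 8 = (o + 2)*(o^2 - 3*o - 4) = (o - 4)*(o + 2)*(o + 1)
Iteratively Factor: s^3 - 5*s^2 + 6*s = (s - 3)*(s^2 - 2*s) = (s - 3)*(s - 2)*(s)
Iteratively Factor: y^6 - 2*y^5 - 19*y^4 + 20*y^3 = (y)*(y^5 - 2*y^4 - 19*y^3 + 20*y^2) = y^2*(y^4 - 2*y^3 - 19*y^2 + 20*y) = y^2*(y + 4)*(y^3 - 6*y^2 + 5*y) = y^2*(y - 1)*(y + 4)*(y^2 - 5*y) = y^2*(y - 5)*(y - 1)*(y + 4)*(y)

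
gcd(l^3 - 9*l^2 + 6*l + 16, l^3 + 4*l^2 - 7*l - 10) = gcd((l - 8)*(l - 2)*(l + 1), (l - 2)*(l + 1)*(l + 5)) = l^2 - l - 2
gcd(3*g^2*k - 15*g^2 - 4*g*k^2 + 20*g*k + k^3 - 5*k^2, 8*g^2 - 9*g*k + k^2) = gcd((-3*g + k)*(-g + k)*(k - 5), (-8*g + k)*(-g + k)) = g - k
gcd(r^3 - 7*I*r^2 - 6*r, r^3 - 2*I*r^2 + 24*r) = r^2 - 6*I*r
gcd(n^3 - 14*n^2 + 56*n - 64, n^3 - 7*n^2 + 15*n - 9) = 1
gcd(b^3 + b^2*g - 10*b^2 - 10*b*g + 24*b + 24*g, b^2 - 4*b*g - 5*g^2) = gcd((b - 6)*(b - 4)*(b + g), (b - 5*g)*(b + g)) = b + g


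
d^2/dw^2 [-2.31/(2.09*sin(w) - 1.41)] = (10.090311*sin(w)^2 + 6.807339*sin(w) - 20.180622)/(2.09*sin(w) - 1.41)^3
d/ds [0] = 0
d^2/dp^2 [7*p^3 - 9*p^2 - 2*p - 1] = 42*p - 18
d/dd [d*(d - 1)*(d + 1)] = 3*d^2 - 1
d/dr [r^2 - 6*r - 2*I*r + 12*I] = 2*r - 6 - 2*I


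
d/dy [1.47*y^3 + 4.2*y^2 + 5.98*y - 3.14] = 4.41*y^2 + 8.4*y + 5.98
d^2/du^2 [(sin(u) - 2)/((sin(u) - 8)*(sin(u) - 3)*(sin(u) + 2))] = (-4*sin(u)^7 + 45*sin(u)^6 - 265*sin(u)^5 + 1184*sin(u)^4 - 3118*sin(u)^3 + 1988*sin(u)^2 + 888*sin(u) - 1936)/((sin(u) - 8)^3*(sin(u) - 3)^3*(sin(u) + 2)^3)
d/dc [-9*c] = -9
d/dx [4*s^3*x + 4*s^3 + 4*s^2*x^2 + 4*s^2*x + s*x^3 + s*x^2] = s*(4*s^2 + 8*s*x + 4*s + 3*x^2 + 2*x)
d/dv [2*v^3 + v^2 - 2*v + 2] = 6*v^2 + 2*v - 2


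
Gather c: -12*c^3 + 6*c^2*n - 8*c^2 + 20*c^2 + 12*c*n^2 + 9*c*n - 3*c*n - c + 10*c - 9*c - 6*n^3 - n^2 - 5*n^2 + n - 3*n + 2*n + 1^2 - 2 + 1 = -12*c^3 + c^2*(6*n + 12) + c*(12*n^2 + 6*n) - 6*n^3 - 6*n^2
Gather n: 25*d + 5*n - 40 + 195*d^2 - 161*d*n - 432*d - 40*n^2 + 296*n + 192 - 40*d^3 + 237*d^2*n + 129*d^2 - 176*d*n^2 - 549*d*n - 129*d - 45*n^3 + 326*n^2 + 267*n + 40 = -40*d^3 + 324*d^2 - 536*d - 45*n^3 + n^2*(286 - 176*d) + n*(237*d^2 - 710*d + 568) + 192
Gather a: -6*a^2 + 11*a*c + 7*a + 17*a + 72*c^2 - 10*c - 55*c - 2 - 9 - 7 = -6*a^2 + a*(11*c + 24) + 72*c^2 - 65*c - 18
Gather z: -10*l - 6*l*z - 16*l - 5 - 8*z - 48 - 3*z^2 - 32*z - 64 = -26*l - 3*z^2 + z*(-6*l - 40) - 117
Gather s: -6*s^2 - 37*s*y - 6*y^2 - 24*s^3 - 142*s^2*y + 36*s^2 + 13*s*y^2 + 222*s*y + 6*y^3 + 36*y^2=-24*s^3 + s^2*(30 - 142*y) + s*(13*y^2 + 185*y) + 6*y^3 + 30*y^2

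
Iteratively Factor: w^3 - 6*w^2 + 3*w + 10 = (w + 1)*(w^2 - 7*w + 10) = (w - 2)*(w + 1)*(w - 5)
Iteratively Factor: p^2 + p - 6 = (p + 3)*(p - 2)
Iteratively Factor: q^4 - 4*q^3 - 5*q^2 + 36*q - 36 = (q - 2)*(q^3 - 2*q^2 - 9*q + 18) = (q - 3)*(q - 2)*(q^2 + q - 6) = (q - 3)*(q - 2)*(q + 3)*(q - 2)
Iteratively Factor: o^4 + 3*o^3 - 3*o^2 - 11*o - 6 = (o + 1)*(o^3 + 2*o^2 - 5*o - 6) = (o + 1)^2*(o^2 + o - 6) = (o + 1)^2*(o + 3)*(o - 2)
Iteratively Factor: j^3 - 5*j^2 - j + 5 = (j - 1)*(j^2 - 4*j - 5) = (j - 5)*(j - 1)*(j + 1)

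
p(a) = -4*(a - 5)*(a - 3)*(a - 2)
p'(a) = -4*(a - 5)*(a - 3) - 4*(a - 5)*(a - 2) - 4*(a - 3)*(a - 2)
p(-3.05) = 983.79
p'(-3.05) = -479.63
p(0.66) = 54.43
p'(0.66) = -76.43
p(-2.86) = 895.40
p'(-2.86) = -450.96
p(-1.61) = 440.02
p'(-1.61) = -283.91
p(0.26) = 90.39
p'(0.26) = -104.01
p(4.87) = 2.79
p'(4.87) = -19.00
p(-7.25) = 4645.81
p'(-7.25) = -1334.75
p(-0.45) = 184.26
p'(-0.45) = -162.43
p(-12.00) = 14280.00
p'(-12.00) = -2812.00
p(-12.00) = 14280.00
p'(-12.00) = -2812.00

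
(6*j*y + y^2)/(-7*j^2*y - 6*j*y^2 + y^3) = (6*j + y)/(-7*j^2 - 6*j*y + y^2)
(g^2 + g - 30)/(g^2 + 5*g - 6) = (g - 5)/(g - 1)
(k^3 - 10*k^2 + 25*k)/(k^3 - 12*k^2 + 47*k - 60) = k*(k - 5)/(k^2 - 7*k + 12)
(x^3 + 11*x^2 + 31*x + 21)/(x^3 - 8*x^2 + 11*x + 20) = (x^2 + 10*x + 21)/(x^2 - 9*x + 20)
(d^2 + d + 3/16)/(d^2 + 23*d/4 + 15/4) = (d + 1/4)/(d + 5)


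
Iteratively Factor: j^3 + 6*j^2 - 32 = (j + 4)*(j^2 + 2*j - 8) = (j + 4)^2*(j - 2)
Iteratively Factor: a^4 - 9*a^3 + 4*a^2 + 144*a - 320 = (a - 4)*(a^3 - 5*a^2 - 16*a + 80) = (a - 5)*(a - 4)*(a^2 - 16) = (a - 5)*(a - 4)^2*(a + 4)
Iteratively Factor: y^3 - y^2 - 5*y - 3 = (y + 1)*(y^2 - 2*y - 3) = (y + 1)^2*(y - 3)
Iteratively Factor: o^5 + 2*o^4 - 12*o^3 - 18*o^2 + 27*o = (o + 3)*(o^4 - o^3 - 9*o^2 + 9*o) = (o + 3)^2*(o^3 - 4*o^2 + 3*o) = o*(o + 3)^2*(o^2 - 4*o + 3) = o*(o - 1)*(o + 3)^2*(o - 3)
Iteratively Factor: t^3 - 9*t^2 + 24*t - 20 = (t - 2)*(t^2 - 7*t + 10) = (t - 5)*(t - 2)*(t - 2)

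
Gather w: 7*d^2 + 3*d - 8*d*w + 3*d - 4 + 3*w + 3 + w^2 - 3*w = 7*d^2 - 8*d*w + 6*d + w^2 - 1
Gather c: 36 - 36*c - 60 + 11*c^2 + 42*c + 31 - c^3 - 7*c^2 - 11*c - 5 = -c^3 + 4*c^2 - 5*c + 2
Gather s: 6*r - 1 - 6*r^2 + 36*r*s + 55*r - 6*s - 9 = -6*r^2 + 61*r + s*(36*r - 6) - 10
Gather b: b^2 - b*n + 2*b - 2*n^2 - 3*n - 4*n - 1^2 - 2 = b^2 + b*(2 - n) - 2*n^2 - 7*n - 3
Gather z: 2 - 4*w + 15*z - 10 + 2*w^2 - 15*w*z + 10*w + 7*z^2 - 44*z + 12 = 2*w^2 + 6*w + 7*z^2 + z*(-15*w - 29) + 4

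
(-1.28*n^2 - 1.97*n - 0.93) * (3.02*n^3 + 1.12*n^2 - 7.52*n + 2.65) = -3.8656*n^5 - 7.383*n^4 + 4.6106*n^3 + 10.3808*n^2 + 1.7731*n - 2.4645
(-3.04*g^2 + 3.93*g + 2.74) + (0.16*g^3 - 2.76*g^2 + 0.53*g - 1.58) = 0.16*g^3 - 5.8*g^2 + 4.46*g + 1.16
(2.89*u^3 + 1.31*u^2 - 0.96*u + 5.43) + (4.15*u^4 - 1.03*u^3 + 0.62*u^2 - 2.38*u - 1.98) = 4.15*u^4 + 1.86*u^3 + 1.93*u^2 - 3.34*u + 3.45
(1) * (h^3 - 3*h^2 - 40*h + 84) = h^3 - 3*h^2 - 40*h + 84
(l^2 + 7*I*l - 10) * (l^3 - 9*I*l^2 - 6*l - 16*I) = l^5 - 2*I*l^4 + 47*l^3 + 32*I*l^2 + 172*l + 160*I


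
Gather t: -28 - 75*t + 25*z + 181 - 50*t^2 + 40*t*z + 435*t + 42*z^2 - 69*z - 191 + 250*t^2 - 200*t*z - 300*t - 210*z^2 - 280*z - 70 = 200*t^2 + t*(60 - 160*z) - 168*z^2 - 324*z - 108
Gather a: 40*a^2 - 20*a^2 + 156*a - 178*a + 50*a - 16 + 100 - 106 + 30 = 20*a^2 + 28*a + 8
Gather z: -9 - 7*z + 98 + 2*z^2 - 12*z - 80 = 2*z^2 - 19*z + 9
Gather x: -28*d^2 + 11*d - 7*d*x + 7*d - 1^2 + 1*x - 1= -28*d^2 + 18*d + x*(1 - 7*d) - 2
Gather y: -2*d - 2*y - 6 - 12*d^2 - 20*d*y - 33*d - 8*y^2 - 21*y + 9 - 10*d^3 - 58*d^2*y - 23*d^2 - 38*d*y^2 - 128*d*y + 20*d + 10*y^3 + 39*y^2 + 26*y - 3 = -10*d^3 - 35*d^2 - 15*d + 10*y^3 + y^2*(31 - 38*d) + y*(-58*d^2 - 148*d + 3)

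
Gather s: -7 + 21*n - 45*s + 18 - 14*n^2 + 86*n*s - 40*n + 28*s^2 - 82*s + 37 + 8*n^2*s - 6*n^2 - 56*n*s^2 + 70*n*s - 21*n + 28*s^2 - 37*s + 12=-20*n^2 - 40*n + s^2*(56 - 56*n) + s*(8*n^2 + 156*n - 164) + 60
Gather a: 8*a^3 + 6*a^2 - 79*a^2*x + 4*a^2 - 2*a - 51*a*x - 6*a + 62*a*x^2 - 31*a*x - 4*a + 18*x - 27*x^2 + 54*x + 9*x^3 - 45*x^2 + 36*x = 8*a^3 + a^2*(10 - 79*x) + a*(62*x^2 - 82*x - 12) + 9*x^3 - 72*x^2 + 108*x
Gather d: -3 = -3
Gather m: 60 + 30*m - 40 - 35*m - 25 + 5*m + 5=0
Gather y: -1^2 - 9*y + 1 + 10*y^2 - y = 10*y^2 - 10*y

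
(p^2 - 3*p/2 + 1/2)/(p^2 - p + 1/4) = 2*(p - 1)/(2*p - 1)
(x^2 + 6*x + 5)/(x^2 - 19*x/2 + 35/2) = 2*(x^2 + 6*x + 5)/(2*x^2 - 19*x + 35)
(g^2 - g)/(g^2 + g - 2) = g/(g + 2)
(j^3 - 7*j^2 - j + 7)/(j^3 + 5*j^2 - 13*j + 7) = (j^2 - 6*j - 7)/(j^2 + 6*j - 7)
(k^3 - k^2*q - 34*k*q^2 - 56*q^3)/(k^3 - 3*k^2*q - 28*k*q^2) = (k + 2*q)/k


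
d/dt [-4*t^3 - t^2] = 2*t*(-6*t - 1)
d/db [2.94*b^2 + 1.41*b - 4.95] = 5.88*b + 1.41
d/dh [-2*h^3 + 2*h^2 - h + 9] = -6*h^2 + 4*h - 1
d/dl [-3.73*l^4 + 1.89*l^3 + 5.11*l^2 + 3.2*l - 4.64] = -14.92*l^3 + 5.67*l^2 + 10.22*l + 3.2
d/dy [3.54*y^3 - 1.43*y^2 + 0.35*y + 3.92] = 10.62*y^2 - 2.86*y + 0.35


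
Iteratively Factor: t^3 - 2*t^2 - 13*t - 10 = (t + 2)*(t^2 - 4*t - 5) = (t + 1)*(t + 2)*(t - 5)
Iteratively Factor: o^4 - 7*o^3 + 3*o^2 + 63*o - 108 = (o - 3)*(o^3 - 4*o^2 - 9*o + 36) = (o - 3)^2*(o^2 - o - 12) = (o - 4)*(o - 3)^2*(o + 3)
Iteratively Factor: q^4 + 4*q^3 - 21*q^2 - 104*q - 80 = (q + 1)*(q^3 + 3*q^2 - 24*q - 80) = (q + 1)*(q + 4)*(q^2 - q - 20) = (q - 5)*(q + 1)*(q + 4)*(q + 4)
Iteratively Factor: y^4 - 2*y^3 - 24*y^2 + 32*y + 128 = (y + 2)*(y^3 - 4*y^2 - 16*y + 64) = (y + 2)*(y + 4)*(y^2 - 8*y + 16) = (y - 4)*(y + 2)*(y + 4)*(y - 4)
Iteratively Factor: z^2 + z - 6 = (z + 3)*(z - 2)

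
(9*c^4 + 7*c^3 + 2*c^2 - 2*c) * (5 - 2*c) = -18*c^5 + 31*c^4 + 31*c^3 + 14*c^2 - 10*c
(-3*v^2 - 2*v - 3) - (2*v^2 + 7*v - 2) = -5*v^2 - 9*v - 1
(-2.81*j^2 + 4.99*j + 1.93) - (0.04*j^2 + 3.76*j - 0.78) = -2.85*j^2 + 1.23*j + 2.71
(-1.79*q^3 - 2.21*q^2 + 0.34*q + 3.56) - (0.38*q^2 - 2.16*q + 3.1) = -1.79*q^3 - 2.59*q^2 + 2.5*q + 0.46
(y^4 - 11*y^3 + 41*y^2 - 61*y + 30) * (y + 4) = y^5 - 7*y^4 - 3*y^3 + 103*y^2 - 214*y + 120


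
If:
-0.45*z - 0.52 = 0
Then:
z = -1.16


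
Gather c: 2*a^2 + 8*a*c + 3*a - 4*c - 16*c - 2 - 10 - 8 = 2*a^2 + 3*a + c*(8*a - 20) - 20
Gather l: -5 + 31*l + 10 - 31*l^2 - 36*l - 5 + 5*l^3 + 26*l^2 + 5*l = 5*l^3 - 5*l^2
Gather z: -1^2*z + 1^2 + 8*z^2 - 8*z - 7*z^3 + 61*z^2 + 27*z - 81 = -7*z^3 + 69*z^2 + 18*z - 80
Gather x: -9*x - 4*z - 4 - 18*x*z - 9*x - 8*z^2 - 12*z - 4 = x*(-18*z - 18) - 8*z^2 - 16*z - 8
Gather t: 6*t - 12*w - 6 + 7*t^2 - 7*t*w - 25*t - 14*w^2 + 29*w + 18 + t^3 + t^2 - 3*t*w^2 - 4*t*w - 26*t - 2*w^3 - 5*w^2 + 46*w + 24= t^3 + 8*t^2 + t*(-3*w^2 - 11*w - 45) - 2*w^3 - 19*w^2 + 63*w + 36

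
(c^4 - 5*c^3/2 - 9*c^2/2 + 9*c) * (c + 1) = c^5 - 3*c^4/2 - 7*c^3 + 9*c^2/2 + 9*c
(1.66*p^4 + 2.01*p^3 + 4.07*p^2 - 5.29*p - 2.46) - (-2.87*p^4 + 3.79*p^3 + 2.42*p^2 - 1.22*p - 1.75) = 4.53*p^4 - 1.78*p^3 + 1.65*p^2 - 4.07*p - 0.71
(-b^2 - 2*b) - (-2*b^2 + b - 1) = b^2 - 3*b + 1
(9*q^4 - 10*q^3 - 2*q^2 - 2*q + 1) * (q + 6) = 9*q^5 + 44*q^4 - 62*q^3 - 14*q^2 - 11*q + 6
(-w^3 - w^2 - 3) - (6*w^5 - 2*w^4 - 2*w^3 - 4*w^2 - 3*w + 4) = -6*w^5 + 2*w^4 + w^3 + 3*w^2 + 3*w - 7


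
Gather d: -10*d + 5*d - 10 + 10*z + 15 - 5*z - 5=-5*d + 5*z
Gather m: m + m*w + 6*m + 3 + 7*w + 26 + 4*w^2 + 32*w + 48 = m*(w + 7) + 4*w^2 + 39*w + 77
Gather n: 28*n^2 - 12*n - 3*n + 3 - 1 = 28*n^2 - 15*n + 2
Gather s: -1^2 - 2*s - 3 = -2*s - 4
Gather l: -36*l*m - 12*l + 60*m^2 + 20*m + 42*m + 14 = l*(-36*m - 12) + 60*m^2 + 62*m + 14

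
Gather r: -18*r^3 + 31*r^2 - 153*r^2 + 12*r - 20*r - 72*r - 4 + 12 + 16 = -18*r^3 - 122*r^2 - 80*r + 24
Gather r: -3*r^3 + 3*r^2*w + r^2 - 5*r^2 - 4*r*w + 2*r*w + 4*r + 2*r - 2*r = -3*r^3 + r^2*(3*w - 4) + r*(4 - 2*w)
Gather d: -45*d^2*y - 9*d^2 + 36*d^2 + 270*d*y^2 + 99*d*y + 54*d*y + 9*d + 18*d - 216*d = d^2*(27 - 45*y) + d*(270*y^2 + 153*y - 189)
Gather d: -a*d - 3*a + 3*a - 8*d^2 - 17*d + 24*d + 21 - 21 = -8*d^2 + d*(7 - a)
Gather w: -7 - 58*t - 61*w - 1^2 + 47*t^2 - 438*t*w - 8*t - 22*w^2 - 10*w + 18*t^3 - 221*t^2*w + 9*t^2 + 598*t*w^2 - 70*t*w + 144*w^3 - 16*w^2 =18*t^3 + 56*t^2 - 66*t + 144*w^3 + w^2*(598*t - 38) + w*(-221*t^2 - 508*t - 71) - 8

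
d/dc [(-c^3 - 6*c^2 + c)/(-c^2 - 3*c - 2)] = (c^4 + 6*c^3 + 25*c^2 + 24*c - 2)/(c^4 + 6*c^3 + 13*c^2 + 12*c + 4)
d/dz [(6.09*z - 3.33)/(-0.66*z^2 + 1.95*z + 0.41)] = (4.0194*z^2 - 4.3956*z + 8.9904)/(0.4356*z^4 - 2.574*z^3 + 3.2613*z^2 + 1.599*z + 0.1681)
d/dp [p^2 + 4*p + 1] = 2*p + 4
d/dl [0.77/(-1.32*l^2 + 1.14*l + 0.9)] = (2.0328*l - 0.8778)/(-1.32*l^2 + 1.14*l + 0.9)^2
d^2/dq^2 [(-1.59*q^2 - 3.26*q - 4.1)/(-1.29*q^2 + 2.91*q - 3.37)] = (3.5527136788005e-15*q^4 + 22.787334*q^3 - 0.536382000000007*q^2 - 177.379128*q + 133.845186)/(2.146689*q^6 - 14.527593*q^5 + 49.595598*q^4 - 100.546029*q^3 + 129.563694*q^2 - 99.145737*q + 38.272753)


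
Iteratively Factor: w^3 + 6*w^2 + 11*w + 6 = (w + 3)*(w^2 + 3*w + 2) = (w + 2)*(w + 3)*(w + 1)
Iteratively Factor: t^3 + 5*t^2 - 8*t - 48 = (t - 3)*(t^2 + 8*t + 16) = (t - 3)*(t + 4)*(t + 4)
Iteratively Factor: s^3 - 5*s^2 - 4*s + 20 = (s - 2)*(s^2 - 3*s - 10) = (s - 5)*(s - 2)*(s + 2)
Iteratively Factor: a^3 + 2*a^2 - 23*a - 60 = (a + 4)*(a^2 - 2*a - 15) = (a + 3)*(a + 4)*(a - 5)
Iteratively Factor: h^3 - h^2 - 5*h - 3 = (h + 1)*(h^2 - 2*h - 3) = (h - 3)*(h + 1)*(h + 1)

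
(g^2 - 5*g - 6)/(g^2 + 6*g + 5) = (g - 6)/(g + 5)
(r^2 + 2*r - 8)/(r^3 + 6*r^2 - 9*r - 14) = (r + 4)/(r^2 + 8*r + 7)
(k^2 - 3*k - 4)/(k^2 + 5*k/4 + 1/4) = 4*(k - 4)/(4*k + 1)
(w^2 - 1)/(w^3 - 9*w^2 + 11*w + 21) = (w - 1)/(w^2 - 10*w + 21)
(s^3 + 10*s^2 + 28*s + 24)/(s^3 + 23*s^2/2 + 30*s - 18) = 2*(s^2 + 4*s + 4)/(2*s^2 + 11*s - 6)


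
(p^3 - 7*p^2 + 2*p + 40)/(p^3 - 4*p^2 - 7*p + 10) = (p - 4)/(p - 1)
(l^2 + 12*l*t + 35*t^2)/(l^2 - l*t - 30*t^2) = (-l - 7*t)/(-l + 6*t)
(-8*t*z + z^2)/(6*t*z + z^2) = (-8*t + z)/(6*t + z)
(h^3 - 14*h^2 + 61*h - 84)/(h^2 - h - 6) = (h^2 - 11*h + 28)/(h + 2)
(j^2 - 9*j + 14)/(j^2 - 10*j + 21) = (j - 2)/(j - 3)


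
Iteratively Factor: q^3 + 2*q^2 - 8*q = (q - 2)*(q^2 + 4*q) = (q - 2)*(q + 4)*(q)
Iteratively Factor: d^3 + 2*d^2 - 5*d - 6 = (d + 1)*(d^2 + d - 6) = (d - 2)*(d + 1)*(d + 3)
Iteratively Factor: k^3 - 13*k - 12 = (k + 3)*(k^2 - 3*k - 4) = (k + 1)*(k + 3)*(k - 4)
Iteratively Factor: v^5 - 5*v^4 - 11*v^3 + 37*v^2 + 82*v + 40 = (v + 2)*(v^4 - 7*v^3 + 3*v^2 + 31*v + 20) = (v - 5)*(v + 2)*(v^3 - 2*v^2 - 7*v - 4) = (v - 5)*(v + 1)*(v + 2)*(v^2 - 3*v - 4) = (v - 5)*(v + 1)^2*(v + 2)*(v - 4)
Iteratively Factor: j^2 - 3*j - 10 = (j - 5)*(j + 2)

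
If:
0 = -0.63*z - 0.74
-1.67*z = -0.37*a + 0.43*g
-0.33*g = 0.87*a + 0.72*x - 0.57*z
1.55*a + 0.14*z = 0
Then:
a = 0.11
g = 4.65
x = -3.19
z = -1.17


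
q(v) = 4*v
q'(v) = 4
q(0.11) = 0.44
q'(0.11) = 4.00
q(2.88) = 11.52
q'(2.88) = 4.00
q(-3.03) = -12.12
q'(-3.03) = 4.00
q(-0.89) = -3.56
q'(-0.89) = 4.00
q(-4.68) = -18.72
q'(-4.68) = 4.00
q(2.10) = 8.40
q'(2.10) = 4.00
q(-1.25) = -5.00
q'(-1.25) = 4.00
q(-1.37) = -5.48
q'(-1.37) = 4.00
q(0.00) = 0.00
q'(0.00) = 4.00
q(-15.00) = -60.00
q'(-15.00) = 4.00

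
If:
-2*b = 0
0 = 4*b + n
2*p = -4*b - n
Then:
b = 0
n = 0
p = 0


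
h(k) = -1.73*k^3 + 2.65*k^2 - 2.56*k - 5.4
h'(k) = -5.19*k^2 + 5.3*k - 2.56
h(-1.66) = 14.07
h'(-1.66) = -25.66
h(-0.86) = -0.14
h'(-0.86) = -10.96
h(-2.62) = 50.61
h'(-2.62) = -52.07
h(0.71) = -6.50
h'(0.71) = -1.41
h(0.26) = -5.92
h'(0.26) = -1.53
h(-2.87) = 64.67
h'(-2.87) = -60.52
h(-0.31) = -4.30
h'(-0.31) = -4.70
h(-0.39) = -3.90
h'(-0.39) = -5.42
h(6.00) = -299.04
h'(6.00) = -157.60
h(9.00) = -1074.96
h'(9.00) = -375.25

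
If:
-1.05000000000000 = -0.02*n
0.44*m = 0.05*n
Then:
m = 5.97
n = 52.50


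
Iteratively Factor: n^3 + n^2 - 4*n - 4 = (n - 2)*(n^2 + 3*n + 2) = (n - 2)*(n + 2)*(n + 1)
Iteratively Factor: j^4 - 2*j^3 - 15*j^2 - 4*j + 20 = (j + 2)*(j^3 - 4*j^2 - 7*j + 10) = (j - 5)*(j + 2)*(j^2 + j - 2) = (j - 5)*(j - 1)*(j + 2)*(j + 2)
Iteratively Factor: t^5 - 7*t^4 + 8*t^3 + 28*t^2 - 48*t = (t - 2)*(t^4 - 5*t^3 - 2*t^2 + 24*t) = (t - 3)*(t - 2)*(t^3 - 2*t^2 - 8*t) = t*(t - 3)*(t - 2)*(t^2 - 2*t - 8) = t*(t - 4)*(t - 3)*(t - 2)*(t + 2)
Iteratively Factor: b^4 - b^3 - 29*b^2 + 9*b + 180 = (b - 3)*(b^3 + 2*b^2 - 23*b - 60) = (b - 5)*(b - 3)*(b^2 + 7*b + 12) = (b - 5)*(b - 3)*(b + 4)*(b + 3)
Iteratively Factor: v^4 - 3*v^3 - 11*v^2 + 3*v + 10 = (v + 1)*(v^3 - 4*v^2 - 7*v + 10) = (v - 5)*(v + 1)*(v^2 + v - 2) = (v - 5)*(v - 1)*(v + 1)*(v + 2)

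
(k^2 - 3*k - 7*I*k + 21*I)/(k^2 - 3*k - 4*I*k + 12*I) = (k - 7*I)/(k - 4*I)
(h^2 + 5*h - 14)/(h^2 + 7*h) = (h - 2)/h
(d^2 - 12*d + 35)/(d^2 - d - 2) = (-d^2 + 12*d - 35)/(-d^2 + d + 2)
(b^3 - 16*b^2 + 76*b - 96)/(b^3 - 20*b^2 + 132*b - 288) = (b - 2)/(b - 6)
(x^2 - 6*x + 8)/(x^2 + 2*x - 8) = (x - 4)/(x + 4)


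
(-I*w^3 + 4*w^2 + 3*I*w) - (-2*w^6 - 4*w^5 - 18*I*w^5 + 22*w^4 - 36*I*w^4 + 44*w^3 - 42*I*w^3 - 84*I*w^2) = 2*w^6 + 4*w^5 + 18*I*w^5 - 22*w^4 + 36*I*w^4 - 44*w^3 + 41*I*w^3 + 4*w^2 + 84*I*w^2 + 3*I*w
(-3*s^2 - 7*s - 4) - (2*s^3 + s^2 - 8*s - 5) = -2*s^3 - 4*s^2 + s + 1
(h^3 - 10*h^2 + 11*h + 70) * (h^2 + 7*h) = h^5 - 3*h^4 - 59*h^3 + 147*h^2 + 490*h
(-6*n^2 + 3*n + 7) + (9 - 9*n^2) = -15*n^2 + 3*n + 16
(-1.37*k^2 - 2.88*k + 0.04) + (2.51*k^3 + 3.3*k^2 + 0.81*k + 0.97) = 2.51*k^3 + 1.93*k^2 - 2.07*k + 1.01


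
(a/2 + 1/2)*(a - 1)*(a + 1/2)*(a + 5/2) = a^4/2 + 3*a^3/2 + a^2/8 - 3*a/2 - 5/8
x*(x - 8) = x^2 - 8*x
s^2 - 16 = (s - 4)*(s + 4)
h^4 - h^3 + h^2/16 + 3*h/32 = h*(h - 3/4)*(h - 1/2)*(h + 1/4)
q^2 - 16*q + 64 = (q - 8)^2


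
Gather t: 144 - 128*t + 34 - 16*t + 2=180 - 144*t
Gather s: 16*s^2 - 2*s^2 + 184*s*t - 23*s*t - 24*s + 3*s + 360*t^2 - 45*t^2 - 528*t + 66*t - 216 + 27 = 14*s^2 + s*(161*t - 21) + 315*t^2 - 462*t - 189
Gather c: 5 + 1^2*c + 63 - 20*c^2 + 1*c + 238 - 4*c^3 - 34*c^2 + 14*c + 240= -4*c^3 - 54*c^2 + 16*c + 546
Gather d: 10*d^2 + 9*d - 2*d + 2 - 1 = 10*d^2 + 7*d + 1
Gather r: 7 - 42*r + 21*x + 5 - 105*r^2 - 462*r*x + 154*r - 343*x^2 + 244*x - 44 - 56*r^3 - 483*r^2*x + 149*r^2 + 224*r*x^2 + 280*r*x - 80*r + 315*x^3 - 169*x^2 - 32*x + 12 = -56*r^3 + r^2*(44 - 483*x) + r*(224*x^2 - 182*x + 32) + 315*x^3 - 512*x^2 + 233*x - 20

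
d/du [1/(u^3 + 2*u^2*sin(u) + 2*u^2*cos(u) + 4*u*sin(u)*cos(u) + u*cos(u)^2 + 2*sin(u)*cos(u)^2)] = (-2*sqrt(2)*u^2*cos(u + pi/4) - 3*u^2 + u*sin(2*u) - 4*sqrt(2)*u*sin(u + pi/4) - 4*u*cos(2*u) - 2*sin(2*u) - cos(u)/2 - cos(2*u)/2 - 3*cos(3*u)/2 - 1/2)/((u + 2*sin(u))^2*(u + cos(u))^4)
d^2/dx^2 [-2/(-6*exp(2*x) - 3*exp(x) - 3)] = 2*(2*(4*exp(x) + 1)^2*exp(x) - (8*exp(x) + 1)*(2*exp(2*x) + exp(x) + 1))*exp(x)/(3*(2*exp(2*x) + exp(x) + 1)^3)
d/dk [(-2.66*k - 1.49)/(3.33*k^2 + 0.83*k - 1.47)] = (8.8578*k^2 + 9.9234*k + 5.1469)/(11.0889*k^4 + 5.5278*k^3 - 9.1013*k^2 - 2.4402*k + 2.1609)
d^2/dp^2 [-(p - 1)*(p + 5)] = -2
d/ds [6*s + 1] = 6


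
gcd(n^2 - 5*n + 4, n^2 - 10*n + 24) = n - 4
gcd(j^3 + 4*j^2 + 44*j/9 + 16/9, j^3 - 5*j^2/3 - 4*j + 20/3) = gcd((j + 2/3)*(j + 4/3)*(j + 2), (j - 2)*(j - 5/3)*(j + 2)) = j + 2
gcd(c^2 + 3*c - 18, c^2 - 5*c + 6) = c - 3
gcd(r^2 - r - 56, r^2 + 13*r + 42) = r + 7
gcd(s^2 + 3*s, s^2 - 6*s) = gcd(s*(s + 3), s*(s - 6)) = s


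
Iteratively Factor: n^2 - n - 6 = (n + 2)*(n - 3)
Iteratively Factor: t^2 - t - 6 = (t + 2)*(t - 3)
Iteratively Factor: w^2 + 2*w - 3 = (w - 1)*(w + 3)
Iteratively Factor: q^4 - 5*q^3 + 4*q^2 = (q)*(q^3 - 5*q^2 + 4*q) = q^2*(q^2 - 5*q + 4) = q^2*(q - 4)*(q - 1)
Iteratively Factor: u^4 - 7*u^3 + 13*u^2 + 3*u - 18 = (u + 1)*(u^3 - 8*u^2 + 21*u - 18) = (u - 2)*(u + 1)*(u^2 - 6*u + 9) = (u - 3)*(u - 2)*(u + 1)*(u - 3)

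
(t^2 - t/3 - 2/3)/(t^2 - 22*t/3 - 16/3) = (t - 1)/(t - 8)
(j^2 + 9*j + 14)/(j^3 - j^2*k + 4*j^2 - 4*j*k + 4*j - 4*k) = (j + 7)/(j^2 - j*k + 2*j - 2*k)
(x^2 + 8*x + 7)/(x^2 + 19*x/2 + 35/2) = 2*(x + 1)/(2*x + 5)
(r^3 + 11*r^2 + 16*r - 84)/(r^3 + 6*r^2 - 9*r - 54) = (r^2 + 5*r - 14)/(r^2 - 9)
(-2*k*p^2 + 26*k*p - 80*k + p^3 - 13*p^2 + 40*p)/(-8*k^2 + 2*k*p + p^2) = (p^2 - 13*p + 40)/(4*k + p)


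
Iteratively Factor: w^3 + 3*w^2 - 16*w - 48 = (w - 4)*(w^2 + 7*w + 12) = (w - 4)*(w + 4)*(w + 3)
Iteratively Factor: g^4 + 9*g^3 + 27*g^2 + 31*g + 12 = (g + 1)*(g^3 + 8*g^2 + 19*g + 12) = (g + 1)*(g + 3)*(g^2 + 5*g + 4) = (g + 1)^2*(g + 3)*(g + 4)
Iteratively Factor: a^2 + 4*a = (a + 4)*(a)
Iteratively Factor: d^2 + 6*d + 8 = (d + 4)*(d + 2)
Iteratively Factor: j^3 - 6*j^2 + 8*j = (j)*(j^2 - 6*j + 8) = j*(j - 4)*(j - 2)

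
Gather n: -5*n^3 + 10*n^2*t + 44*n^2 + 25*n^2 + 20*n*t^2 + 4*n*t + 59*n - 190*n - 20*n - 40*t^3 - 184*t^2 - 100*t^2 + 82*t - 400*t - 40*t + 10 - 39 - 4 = -5*n^3 + n^2*(10*t + 69) + n*(20*t^2 + 4*t - 151) - 40*t^3 - 284*t^2 - 358*t - 33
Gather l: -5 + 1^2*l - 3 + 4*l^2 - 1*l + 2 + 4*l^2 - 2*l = 8*l^2 - 2*l - 6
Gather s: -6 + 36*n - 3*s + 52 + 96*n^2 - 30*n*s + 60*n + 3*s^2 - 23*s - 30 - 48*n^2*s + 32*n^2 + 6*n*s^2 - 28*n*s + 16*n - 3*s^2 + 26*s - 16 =128*n^2 + 6*n*s^2 + 112*n + s*(-48*n^2 - 58*n)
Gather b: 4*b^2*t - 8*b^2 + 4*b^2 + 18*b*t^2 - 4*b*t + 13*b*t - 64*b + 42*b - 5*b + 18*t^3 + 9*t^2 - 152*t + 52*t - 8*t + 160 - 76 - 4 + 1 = b^2*(4*t - 4) + b*(18*t^2 + 9*t - 27) + 18*t^3 + 9*t^2 - 108*t + 81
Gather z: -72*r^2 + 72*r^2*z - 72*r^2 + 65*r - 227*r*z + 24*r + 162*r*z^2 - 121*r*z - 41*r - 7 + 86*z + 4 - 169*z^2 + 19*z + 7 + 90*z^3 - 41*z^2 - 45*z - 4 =-144*r^2 + 48*r + 90*z^3 + z^2*(162*r - 210) + z*(72*r^2 - 348*r + 60)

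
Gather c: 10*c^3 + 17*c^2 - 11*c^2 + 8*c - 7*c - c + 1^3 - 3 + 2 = 10*c^3 + 6*c^2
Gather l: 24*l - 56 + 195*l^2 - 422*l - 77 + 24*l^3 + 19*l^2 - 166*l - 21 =24*l^3 + 214*l^2 - 564*l - 154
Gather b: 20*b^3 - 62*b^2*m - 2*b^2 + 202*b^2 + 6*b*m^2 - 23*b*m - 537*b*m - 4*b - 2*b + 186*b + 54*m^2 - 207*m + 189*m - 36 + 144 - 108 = 20*b^3 + b^2*(200 - 62*m) + b*(6*m^2 - 560*m + 180) + 54*m^2 - 18*m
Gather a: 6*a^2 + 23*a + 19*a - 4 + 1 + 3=6*a^2 + 42*a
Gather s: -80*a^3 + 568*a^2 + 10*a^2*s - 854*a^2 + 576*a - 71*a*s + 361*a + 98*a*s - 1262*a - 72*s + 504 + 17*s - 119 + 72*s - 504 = -80*a^3 - 286*a^2 - 325*a + s*(10*a^2 + 27*a + 17) - 119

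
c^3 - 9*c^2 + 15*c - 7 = (c - 7)*(c - 1)^2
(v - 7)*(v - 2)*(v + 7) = v^3 - 2*v^2 - 49*v + 98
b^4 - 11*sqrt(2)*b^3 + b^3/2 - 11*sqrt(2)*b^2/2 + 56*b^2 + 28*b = b*(b + 1/2)*(b - 7*sqrt(2))*(b - 4*sqrt(2))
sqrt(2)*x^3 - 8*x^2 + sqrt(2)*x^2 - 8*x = x*(x - 4*sqrt(2))*(sqrt(2)*x + sqrt(2))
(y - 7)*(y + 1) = y^2 - 6*y - 7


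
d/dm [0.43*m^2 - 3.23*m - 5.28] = 0.86*m - 3.23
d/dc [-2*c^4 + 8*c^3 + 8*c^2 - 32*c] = -8*c^3 + 24*c^2 + 16*c - 32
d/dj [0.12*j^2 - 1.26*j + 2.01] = 0.24*j - 1.26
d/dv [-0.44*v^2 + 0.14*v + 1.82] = 0.14 - 0.88*v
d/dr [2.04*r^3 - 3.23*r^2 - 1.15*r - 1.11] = 6.12*r^2 - 6.46*r - 1.15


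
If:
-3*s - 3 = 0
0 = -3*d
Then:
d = 0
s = -1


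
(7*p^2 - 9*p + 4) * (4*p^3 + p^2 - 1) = 28*p^5 - 29*p^4 + 7*p^3 - 3*p^2 + 9*p - 4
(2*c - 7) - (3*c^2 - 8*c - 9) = -3*c^2 + 10*c + 2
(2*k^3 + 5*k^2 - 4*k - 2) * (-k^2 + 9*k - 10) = -2*k^5 + 13*k^4 + 29*k^3 - 84*k^2 + 22*k + 20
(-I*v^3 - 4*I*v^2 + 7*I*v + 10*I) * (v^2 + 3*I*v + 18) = -I*v^5 + 3*v^4 - 4*I*v^4 + 12*v^3 - 11*I*v^3 - 21*v^2 - 62*I*v^2 - 30*v + 126*I*v + 180*I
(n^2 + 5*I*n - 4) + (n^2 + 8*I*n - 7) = 2*n^2 + 13*I*n - 11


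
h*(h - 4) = h^2 - 4*h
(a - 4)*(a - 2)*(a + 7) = a^3 + a^2 - 34*a + 56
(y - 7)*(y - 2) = y^2 - 9*y + 14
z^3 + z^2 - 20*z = z*(z - 4)*(z + 5)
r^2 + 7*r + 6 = (r + 1)*(r + 6)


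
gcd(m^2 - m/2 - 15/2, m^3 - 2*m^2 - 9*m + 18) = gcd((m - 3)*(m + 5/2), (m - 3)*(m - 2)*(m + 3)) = m - 3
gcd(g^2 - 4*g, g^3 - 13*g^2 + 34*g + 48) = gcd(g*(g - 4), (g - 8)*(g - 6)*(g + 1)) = 1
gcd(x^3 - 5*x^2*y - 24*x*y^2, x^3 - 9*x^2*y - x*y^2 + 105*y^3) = x + 3*y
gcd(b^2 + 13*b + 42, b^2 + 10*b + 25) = 1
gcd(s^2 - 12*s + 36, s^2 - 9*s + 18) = s - 6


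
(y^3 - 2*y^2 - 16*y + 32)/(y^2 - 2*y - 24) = (y^2 - 6*y + 8)/(y - 6)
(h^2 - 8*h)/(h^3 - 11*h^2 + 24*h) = 1/(h - 3)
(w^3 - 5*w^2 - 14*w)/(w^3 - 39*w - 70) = w/(w + 5)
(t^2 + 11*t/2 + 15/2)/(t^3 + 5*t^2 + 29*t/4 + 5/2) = 2*(t + 3)/(2*t^2 + 5*t + 2)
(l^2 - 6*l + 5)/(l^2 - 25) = (l - 1)/(l + 5)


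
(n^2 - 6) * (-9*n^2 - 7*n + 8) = -9*n^4 - 7*n^3 + 62*n^2 + 42*n - 48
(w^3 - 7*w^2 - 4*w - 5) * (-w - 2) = -w^4 + 5*w^3 + 18*w^2 + 13*w + 10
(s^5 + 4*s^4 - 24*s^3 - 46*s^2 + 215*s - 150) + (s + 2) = s^5 + 4*s^4 - 24*s^3 - 46*s^2 + 216*s - 148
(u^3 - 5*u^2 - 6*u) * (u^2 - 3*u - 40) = u^5 - 8*u^4 - 31*u^3 + 218*u^2 + 240*u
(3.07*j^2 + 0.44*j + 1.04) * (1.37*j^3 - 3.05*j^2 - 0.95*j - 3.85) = 4.2059*j^5 - 8.7607*j^4 - 2.8337*j^3 - 15.4095*j^2 - 2.682*j - 4.004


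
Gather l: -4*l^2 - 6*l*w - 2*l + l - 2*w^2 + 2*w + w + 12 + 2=-4*l^2 + l*(-6*w - 1) - 2*w^2 + 3*w + 14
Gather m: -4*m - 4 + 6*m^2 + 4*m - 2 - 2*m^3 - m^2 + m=-2*m^3 + 5*m^2 + m - 6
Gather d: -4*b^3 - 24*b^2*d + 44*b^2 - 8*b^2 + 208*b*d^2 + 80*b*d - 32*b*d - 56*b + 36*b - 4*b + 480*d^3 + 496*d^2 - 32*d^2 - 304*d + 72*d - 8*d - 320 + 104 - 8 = -4*b^3 + 36*b^2 - 24*b + 480*d^3 + d^2*(208*b + 464) + d*(-24*b^2 + 48*b - 240) - 224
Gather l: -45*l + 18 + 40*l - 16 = 2 - 5*l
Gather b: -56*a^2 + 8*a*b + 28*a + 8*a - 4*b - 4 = -56*a^2 + 36*a + b*(8*a - 4) - 4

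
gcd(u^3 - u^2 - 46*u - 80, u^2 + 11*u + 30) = u + 5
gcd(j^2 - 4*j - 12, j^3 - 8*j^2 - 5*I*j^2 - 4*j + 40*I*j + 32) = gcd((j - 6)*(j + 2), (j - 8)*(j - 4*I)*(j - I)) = 1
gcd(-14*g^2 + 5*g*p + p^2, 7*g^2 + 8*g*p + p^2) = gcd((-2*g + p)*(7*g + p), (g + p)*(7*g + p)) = 7*g + p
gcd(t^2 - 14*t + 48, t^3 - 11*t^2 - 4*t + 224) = t - 8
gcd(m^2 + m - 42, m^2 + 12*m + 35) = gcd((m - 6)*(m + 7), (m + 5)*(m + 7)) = m + 7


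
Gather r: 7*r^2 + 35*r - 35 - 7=7*r^2 + 35*r - 42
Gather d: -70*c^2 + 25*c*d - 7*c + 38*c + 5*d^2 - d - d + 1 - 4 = -70*c^2 + 31*c + 5*d^2 + d*(25*c - 2) - 3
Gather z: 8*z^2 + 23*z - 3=8*z^2 + 23*z - 3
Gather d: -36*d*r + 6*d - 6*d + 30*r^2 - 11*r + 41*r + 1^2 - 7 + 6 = -36*d*r + 30*r^2 + 30*r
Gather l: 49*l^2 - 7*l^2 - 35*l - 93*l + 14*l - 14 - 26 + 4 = 42*l^2 - 114*l - 36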